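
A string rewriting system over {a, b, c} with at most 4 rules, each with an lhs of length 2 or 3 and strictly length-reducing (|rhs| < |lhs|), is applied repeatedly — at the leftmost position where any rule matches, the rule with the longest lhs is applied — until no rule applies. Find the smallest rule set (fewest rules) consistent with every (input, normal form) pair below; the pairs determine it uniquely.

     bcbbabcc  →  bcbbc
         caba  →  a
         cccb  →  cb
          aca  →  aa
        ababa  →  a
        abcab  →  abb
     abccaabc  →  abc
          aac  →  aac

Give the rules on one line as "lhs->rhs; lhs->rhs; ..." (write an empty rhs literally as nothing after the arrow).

ba->; bca->b; ca->a; cc->c

  | bcbbabcc => bcbbcc => bcbbc
  | caba => aba => a
  | cccb => ccb => cb
  | aca => aa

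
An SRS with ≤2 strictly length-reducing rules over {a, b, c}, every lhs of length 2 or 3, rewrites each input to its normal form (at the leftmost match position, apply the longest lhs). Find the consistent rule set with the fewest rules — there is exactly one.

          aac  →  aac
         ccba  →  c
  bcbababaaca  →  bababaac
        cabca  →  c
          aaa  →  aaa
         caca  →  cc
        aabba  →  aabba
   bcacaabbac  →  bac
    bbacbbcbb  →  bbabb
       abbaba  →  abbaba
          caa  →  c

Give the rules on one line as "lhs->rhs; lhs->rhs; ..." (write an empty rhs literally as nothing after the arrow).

ca->c; cb->

  | aac
  | ccba => ca => c
  | bcbababaaca => bababaaca => bababaac
  | cabca => cbca => ca => c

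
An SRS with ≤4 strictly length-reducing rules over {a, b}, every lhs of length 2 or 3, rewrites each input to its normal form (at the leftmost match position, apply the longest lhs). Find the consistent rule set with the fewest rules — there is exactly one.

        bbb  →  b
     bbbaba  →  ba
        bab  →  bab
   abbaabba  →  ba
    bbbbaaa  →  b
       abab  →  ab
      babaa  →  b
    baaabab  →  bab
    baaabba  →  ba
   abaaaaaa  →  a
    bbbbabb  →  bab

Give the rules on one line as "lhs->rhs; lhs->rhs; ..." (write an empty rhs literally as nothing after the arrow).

  | bbb => bb => b
  | bbbaba => bbaba => baba => baa => ba
  | bab
  | abbaabba => abaabba => aaabba => bba => ba

aa->a; aaa->; aba->aa; bb->b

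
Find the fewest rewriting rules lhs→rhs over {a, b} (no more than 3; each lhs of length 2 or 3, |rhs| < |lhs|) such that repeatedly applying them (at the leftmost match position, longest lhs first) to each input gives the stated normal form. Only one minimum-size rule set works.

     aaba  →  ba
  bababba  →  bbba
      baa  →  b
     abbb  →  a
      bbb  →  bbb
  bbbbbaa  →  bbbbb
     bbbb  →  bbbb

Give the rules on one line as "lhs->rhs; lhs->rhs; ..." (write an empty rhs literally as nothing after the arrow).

aa->; ab->a

  | aaba => ba
  | bababba => baabba => bbba
  | baa => b
  | abbb => abb => ab => a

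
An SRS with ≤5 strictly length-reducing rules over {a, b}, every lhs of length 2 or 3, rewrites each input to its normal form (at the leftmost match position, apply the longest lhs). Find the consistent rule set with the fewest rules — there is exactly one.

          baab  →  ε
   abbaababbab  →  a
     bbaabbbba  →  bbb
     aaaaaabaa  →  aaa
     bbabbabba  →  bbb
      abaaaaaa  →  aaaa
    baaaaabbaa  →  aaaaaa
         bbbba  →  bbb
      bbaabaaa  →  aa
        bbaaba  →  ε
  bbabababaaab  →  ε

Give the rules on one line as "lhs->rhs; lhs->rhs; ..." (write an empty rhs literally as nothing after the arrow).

ab->; aba->b; abb->a; ba->

  | baab => ab => ε
  | abbaababbab => aaababbab => aabbbab => aabab => abb => a
  | bbaabbbba => babbbba => bbbba => bbb
  | aaaaaabaa => aaaaaba => aaaab => aaa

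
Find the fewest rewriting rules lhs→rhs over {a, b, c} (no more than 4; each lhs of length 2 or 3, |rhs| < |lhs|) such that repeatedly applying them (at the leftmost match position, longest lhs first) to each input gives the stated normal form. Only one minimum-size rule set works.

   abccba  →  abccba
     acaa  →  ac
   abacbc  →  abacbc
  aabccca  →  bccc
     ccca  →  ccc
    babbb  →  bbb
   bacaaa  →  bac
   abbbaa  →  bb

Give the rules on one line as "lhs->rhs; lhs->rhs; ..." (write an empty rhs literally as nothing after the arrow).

  | abccba
  | acaa => aca => ac
  | abacbc
  | aabccca => bccca => bccc

aa->; abb->b; ca->c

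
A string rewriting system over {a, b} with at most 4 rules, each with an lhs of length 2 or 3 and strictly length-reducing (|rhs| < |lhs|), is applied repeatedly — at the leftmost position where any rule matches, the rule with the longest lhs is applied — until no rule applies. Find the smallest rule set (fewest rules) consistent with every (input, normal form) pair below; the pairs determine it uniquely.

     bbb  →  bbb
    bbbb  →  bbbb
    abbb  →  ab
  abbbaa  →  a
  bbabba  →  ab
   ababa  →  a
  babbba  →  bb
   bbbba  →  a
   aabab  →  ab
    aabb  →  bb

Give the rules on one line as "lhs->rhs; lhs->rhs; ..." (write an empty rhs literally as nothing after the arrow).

aba->bb; abb->ba; ba->a; baa->ab

  | bbb
  | bbbb
  | abbb => bab => ab
  | abbbaa => babaa => abaa => bba => ba => a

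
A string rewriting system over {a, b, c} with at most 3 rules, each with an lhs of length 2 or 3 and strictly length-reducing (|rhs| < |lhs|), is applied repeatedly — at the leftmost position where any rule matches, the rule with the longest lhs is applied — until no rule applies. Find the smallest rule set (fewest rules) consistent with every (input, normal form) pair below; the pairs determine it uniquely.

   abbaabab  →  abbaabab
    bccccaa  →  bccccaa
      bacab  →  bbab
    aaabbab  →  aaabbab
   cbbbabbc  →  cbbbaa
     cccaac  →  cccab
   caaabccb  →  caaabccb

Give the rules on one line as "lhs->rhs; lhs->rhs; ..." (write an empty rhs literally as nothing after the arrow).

  | abbaabab
  | bccccaa
  | bacab => bbab
  | aaabbab

ac->b; bbc->a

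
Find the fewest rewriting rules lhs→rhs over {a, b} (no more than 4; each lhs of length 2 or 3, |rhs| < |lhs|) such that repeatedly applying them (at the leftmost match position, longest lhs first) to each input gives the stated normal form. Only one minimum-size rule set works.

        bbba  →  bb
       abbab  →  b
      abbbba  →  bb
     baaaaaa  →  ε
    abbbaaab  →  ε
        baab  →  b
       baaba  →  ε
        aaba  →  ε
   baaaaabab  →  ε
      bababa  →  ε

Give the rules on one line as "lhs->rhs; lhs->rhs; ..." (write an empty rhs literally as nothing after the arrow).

  | bbba => bb
  | abbab => bab => b
  | abbbba => bbba => bb
  | baaaaaa => aaaaaa => aaaa => aa => ε

aa->; ab->; ba->; baa->aa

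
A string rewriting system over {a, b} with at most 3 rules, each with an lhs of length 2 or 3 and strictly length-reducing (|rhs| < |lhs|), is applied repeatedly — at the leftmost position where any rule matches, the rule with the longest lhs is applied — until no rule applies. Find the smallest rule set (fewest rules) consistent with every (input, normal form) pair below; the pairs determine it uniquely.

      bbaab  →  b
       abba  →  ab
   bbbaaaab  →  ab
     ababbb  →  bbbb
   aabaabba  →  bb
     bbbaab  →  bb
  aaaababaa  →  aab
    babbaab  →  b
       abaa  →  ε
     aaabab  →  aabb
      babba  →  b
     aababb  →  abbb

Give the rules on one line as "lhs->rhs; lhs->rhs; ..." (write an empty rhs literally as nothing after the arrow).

aba->b; ba->

  | bbaab => bab => b
  | abba => ab
  | bbbaaaab => bbaaab => baab => ab
  | ababbb => bbbb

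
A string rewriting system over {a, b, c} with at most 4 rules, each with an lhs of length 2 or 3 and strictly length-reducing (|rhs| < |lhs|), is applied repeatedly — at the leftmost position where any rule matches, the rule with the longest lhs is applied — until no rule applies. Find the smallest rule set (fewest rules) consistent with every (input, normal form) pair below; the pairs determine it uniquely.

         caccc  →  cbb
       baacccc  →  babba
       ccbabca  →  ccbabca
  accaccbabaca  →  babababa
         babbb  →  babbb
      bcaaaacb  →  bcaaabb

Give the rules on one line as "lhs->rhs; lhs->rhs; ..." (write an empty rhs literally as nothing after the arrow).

ac->b; aca->a; acc->ba

  | caccc => cbac => cbb
  | baacccc => babacc => babba
  | ccbabca
  | accaccbabaca => baaccbabaca => babababaca => babababa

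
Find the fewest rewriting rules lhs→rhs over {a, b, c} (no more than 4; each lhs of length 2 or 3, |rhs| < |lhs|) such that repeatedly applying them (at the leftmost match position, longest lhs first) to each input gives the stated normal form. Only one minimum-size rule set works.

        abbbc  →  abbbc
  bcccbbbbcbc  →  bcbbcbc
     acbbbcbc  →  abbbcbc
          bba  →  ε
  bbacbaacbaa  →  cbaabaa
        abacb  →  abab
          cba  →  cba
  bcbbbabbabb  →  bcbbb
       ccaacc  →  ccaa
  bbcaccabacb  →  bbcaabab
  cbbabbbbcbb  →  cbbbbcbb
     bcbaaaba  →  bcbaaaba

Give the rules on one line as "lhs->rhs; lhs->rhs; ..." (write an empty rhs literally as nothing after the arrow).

ac->a; bba->; ccb->c

  | abbbc
  | bcccbbbbcbc => bccbbbcbc => bcbbcbc
  | acbbbcbc => abbbcbc
  | bba => ε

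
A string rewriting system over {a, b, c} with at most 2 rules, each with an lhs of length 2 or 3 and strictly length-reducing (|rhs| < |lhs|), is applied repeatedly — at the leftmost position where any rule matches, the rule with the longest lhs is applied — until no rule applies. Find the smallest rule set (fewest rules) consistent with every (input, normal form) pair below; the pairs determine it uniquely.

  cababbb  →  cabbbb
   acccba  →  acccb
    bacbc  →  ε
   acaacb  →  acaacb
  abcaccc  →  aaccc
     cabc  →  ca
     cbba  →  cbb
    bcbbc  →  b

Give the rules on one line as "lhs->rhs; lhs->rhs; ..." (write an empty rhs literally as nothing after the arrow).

ba->b; bc->

  | cababbb => cabbbb
  | acccba => acccb
  | bacbc => bcbc => bc => ε
  | acaacb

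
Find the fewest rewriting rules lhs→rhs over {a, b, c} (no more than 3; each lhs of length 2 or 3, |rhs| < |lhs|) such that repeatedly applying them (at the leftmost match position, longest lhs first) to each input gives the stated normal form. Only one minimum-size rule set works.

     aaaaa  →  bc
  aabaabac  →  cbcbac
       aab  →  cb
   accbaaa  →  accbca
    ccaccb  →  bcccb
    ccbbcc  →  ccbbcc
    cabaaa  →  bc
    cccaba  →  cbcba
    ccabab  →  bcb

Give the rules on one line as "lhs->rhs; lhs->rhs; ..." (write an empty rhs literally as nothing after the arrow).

aa->c; ab->; cca->bc

  | aaaaa => caaa => cca => bc
  | aabaabac => cbaabac => cbcbac
  | aab => cb
  | accbaaa => accbca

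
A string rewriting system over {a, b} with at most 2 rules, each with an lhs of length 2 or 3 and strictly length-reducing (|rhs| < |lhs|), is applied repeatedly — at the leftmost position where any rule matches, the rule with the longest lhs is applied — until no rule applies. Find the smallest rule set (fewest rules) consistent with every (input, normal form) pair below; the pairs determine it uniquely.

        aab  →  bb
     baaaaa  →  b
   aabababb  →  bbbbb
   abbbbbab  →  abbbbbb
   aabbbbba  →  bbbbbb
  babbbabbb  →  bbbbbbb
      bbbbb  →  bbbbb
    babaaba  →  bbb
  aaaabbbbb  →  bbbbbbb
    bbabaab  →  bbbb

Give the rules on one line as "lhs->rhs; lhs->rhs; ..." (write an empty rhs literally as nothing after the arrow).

  | aab => bb
  | baaaaa => baaaa => baaa => baa => ba => b
  | aabababb => bbababb => bbbabb => bbbbb
  | abbbbbab => abbbbbb

aab->bb; ba->b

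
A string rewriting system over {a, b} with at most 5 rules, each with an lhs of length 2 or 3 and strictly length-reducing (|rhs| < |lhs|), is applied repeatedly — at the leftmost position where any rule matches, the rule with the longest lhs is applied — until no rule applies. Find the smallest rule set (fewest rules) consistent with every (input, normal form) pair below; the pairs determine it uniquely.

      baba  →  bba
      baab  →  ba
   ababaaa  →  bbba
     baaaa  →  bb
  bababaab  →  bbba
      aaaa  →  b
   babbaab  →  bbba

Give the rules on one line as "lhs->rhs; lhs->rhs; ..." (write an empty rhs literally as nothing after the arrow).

  | baba => bba
  | baab => ba
  | ababaaa => babaaa => bbaaa => bbba
  | baaaa => bbaa => bb

aa->; aaa->ba; aab->a; ab->b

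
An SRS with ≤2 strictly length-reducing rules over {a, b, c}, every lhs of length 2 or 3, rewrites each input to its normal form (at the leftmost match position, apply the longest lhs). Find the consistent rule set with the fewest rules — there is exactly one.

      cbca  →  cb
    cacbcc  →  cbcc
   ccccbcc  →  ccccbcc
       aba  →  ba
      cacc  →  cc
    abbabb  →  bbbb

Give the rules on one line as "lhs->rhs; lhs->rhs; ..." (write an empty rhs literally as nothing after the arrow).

ab->b; ca->

  | cbca => cb
  | cacbcc => cbcc
  | ccccbcc
  | aba => ba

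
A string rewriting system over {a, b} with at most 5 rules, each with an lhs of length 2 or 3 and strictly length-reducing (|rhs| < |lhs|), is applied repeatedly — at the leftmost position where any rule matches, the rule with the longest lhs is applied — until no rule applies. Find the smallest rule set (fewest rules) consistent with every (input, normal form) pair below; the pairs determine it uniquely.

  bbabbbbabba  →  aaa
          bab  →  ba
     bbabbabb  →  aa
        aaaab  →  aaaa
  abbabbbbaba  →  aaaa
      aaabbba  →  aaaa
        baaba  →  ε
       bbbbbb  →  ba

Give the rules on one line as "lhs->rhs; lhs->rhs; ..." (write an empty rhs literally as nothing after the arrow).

ab->a; baa->bb; bb->; bbb->ba

  | bbabbbbabba => abbbbabba => abbbabba => abbabba => ababba => aabba => aaba => aaa
  | bab => ba
  | bbabbabb => abbabb => ababb => aabb => aab => aa
  | aaaab => aaaa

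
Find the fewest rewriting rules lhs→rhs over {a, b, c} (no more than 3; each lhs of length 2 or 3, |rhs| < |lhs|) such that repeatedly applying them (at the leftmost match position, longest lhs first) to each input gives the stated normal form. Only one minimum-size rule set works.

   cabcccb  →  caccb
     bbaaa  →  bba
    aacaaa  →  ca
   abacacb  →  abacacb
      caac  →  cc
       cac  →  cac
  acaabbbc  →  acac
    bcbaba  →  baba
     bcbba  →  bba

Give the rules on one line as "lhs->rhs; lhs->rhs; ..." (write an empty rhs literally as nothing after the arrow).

aa->; bbb->a; bc->

  | cabcccb => caccb
  | bbaaa => bba
  | aacaaa => caaa => ca
  | abacacb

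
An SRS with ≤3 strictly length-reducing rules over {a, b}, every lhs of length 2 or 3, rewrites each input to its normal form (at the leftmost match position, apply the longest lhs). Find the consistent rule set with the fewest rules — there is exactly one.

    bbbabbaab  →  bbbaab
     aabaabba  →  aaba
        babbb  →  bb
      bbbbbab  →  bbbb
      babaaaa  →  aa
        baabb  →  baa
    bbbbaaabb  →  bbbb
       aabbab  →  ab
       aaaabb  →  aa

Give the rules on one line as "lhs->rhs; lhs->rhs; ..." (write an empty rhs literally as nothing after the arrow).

aaa->a; abb->a; bab->

  | bbbabbaab => bbbaab
  | aabaabba => aabaaa => aaba
  | babbb => bb
  | bbbbbab => bbbb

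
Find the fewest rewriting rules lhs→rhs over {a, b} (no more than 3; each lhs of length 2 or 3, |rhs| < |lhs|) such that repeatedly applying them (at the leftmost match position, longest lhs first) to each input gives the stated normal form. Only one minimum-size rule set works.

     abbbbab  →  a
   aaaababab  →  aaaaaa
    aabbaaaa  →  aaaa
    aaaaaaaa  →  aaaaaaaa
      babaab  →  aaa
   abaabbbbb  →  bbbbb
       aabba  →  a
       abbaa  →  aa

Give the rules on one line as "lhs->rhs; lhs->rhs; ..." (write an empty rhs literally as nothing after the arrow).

  | abbbbab => bbbbab => bbbab => bbab => bab => ab => a
  | aaaababab => aaaaabab => aaaaaab => aaaaaa
  | aabbaaaa => abbaaaa => bbaaaa => baaaa => aaaa
  | aaaaaaaa

ab->a; abb->bb; ba->a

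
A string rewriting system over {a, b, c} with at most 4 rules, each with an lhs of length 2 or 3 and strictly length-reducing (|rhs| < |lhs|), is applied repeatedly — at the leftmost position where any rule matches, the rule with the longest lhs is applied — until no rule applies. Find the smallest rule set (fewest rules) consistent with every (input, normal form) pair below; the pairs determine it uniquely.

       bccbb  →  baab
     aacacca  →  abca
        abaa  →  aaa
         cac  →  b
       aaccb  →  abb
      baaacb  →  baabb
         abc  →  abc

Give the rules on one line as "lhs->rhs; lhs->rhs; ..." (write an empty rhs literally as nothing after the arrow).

  | bccbb => baab
  | aacacca => abacca => aacca => abca
  | abaa => aaa
  | cac => cb => b

aba->aa; ac->b; cb->b; ccb->aa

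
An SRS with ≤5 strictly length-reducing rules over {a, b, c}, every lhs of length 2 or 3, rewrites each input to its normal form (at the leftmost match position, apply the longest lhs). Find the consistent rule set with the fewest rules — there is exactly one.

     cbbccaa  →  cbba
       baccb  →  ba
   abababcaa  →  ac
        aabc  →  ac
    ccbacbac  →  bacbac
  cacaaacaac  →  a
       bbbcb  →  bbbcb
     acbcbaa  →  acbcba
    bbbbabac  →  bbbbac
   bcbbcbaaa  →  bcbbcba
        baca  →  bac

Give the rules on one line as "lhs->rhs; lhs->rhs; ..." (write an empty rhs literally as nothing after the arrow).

aa->a; ab->a; ca->c; cc->

  | cbbccaa => cbbaa => cbba
  | baccb => bab => ba
  | abababcaa => aababcaa => ababcaa => aabcaa => abcaa => acaa => aca => ac
  | aabc => abc => ac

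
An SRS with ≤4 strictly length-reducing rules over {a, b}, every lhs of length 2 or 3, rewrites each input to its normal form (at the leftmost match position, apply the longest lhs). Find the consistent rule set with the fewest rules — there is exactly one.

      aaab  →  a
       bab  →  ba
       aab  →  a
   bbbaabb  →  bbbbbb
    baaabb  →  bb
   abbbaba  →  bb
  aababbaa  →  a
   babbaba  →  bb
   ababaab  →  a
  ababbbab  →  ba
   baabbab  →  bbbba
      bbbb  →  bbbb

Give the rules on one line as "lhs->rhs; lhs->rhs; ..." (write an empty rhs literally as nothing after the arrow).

aa->a; ab->a; abb->; baa->bb

  | aaab => aab => ab => a
  | bab => ba
  | aab => ab => a
  | bbbaabb => bbbbbb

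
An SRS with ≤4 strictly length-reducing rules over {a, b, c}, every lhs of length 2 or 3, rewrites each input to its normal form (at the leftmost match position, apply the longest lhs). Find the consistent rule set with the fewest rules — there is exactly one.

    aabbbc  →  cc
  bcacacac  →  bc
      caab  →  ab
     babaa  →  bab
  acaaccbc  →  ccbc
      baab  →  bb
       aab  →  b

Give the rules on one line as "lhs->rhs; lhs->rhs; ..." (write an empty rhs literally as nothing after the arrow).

  | aabbbc => bbbc => cc
  | bcacacac => bcacac => bcac => bc
  | caab => ab
  | babaa => bab

aa->; bbb->c; ca->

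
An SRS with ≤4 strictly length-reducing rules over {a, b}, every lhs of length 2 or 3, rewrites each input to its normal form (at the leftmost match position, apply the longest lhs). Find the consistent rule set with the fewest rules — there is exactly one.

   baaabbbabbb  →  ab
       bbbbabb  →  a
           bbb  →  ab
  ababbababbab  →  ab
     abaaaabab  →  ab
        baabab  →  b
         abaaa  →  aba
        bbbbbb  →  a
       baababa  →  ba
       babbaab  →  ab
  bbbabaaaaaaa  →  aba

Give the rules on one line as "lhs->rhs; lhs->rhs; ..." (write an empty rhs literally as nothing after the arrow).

  | baaabbbabbb => baabbbabbb => babbbabbb => bbbabbb => ababbb => abbb => aab => ab
  | bbbbabb => abbabb => aaabb => aabb => abb => aa => a
  | bbb => ab
  | ababbababbab => abbababbab => aaababbab => aababbab => ababbab => abbab => aaab => aab => ab

aa->a; bab->b; bb->a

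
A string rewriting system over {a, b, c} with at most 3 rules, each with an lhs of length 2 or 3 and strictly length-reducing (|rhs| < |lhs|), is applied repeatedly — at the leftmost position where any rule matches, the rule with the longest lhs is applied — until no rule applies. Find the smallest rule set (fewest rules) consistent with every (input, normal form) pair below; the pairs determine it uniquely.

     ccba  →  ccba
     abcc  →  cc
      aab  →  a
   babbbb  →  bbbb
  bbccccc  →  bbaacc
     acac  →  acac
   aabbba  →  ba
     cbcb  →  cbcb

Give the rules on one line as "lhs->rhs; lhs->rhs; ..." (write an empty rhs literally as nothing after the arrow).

ab->; ccc->aa

  | ccba
  | abcc => cc
  | aab => a
  | babbbb => bbbb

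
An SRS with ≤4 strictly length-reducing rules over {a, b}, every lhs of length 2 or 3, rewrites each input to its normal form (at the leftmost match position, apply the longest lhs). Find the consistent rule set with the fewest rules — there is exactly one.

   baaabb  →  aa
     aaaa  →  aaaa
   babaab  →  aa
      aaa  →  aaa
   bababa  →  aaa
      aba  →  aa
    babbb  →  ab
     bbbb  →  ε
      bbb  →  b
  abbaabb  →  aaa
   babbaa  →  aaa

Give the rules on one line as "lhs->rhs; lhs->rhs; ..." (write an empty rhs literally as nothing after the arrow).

ba->a; baa->ab; bb->

  | baaabb => ababb => aabb => aa
  | aaaa
  | babaab => abaab => aabb => aa
  | aaa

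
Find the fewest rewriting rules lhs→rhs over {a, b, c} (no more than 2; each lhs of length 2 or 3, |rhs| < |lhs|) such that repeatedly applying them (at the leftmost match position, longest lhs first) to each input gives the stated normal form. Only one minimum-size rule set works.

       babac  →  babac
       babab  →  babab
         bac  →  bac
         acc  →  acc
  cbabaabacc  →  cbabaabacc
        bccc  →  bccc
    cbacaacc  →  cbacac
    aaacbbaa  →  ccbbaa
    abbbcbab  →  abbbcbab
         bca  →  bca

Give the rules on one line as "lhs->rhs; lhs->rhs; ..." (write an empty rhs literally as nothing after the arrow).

aaa->c; aac->a

  | babac
  | babab
  | bac
  | acc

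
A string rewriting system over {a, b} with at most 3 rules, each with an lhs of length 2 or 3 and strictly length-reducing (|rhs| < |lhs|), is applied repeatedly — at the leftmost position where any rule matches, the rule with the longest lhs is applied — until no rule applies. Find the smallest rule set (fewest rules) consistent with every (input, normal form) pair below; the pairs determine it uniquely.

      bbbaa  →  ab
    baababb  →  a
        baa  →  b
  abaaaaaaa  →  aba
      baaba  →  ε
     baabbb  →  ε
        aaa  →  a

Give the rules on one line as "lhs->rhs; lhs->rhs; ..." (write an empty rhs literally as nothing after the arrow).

aa->; bb->a

  | bbbaa => abaa => ab
  | baababb => bbabb => aabb => bb => a
  | baa => b
  | abaaaaaaa => abaaaaa => abaaa => aba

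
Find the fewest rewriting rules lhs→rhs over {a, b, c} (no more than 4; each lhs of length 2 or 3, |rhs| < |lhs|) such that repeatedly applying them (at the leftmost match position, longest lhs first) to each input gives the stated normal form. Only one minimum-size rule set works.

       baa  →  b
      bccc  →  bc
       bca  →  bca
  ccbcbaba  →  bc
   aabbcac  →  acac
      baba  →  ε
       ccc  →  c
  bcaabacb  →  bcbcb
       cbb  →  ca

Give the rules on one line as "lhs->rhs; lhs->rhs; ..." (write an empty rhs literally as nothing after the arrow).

  | baa => ba => b
  | bccc => bc
  | bca
  | ccbcbaba => bcbaba => bcbba => bcaa => bc

aa->; ba->b; bb->a; cc->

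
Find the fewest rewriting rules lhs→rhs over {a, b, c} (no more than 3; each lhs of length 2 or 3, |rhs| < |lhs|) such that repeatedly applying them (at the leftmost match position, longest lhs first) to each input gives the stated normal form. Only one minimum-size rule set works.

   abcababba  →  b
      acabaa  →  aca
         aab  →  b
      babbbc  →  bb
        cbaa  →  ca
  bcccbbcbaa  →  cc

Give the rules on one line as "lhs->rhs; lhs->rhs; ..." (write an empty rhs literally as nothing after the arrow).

  | abcababba => bcababba => ababba => babba => bba => b
  | acabaa => acbaa => aca
  | aab => ab => b
  | babbbc => bbbc => bb

ab->b; ba->; bc->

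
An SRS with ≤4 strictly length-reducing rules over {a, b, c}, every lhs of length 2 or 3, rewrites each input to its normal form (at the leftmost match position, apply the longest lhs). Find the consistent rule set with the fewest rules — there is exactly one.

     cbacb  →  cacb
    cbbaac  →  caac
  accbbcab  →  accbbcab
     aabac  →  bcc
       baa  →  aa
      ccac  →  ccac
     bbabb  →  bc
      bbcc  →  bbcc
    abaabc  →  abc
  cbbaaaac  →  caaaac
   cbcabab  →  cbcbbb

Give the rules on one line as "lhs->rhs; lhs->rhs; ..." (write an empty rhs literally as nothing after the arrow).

aba->bb; abb->bc; ba->a

  | cbacb => cacb
  | cbbaac => cbaac => caac
  | accbbcab
  | aabac => abbc => bcc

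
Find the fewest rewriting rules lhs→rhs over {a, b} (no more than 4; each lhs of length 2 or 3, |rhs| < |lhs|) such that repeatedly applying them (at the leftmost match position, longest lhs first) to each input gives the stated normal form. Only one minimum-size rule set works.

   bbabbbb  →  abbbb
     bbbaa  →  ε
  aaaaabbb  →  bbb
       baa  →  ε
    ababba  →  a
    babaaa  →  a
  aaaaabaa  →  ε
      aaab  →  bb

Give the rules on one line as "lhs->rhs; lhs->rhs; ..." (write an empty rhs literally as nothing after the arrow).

  | bbabbbb => babbbb => abbbb
  | bbbaa => bbaa => baa => aa => ε
  | aaaaabbb => baabbb => aabbb => bbb
  | baa => aa => ε

aa->; aaa->b; ba->a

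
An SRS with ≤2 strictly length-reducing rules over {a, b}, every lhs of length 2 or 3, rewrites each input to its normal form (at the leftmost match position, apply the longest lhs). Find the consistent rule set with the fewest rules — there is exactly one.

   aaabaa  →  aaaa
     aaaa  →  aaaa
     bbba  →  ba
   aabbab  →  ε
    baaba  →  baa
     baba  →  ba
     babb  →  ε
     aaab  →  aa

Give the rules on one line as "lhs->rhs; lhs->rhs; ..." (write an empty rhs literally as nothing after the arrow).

  | aaabaa => aaaa
  | aaaa
  | bbba => ba
  | aabbab => abab => ab => ε

ab->; bb->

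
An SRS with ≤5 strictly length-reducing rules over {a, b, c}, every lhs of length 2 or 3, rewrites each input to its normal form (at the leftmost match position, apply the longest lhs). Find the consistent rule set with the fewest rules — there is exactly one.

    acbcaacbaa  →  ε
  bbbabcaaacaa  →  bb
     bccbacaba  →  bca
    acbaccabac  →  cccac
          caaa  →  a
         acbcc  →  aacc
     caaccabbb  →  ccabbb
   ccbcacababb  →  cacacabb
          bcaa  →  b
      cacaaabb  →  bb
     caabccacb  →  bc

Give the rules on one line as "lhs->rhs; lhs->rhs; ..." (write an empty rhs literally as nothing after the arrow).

  | acbcaacbaa => aacaacbaa => aacbaa => aaaaa => caa => ε
  | bbbabcaaacaa => bbbcaaacaa => bbbacaa => bbcaa => bb
  | bccbacaba => bcaacaba => bcaba => bca
  | acbaccabac => aaaccabac => cccabac => cccac

aaa->c; ba->; caa->; cb->a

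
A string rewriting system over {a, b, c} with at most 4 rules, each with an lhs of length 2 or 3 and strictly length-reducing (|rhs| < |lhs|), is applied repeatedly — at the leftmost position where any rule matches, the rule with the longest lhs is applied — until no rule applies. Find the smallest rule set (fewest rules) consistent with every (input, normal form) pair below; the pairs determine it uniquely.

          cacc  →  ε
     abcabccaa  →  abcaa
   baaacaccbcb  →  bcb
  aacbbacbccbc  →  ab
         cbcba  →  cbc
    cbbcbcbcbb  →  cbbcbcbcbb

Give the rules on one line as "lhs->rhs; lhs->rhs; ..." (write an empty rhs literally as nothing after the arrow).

ac->; ba->; cc->; ccb->a

  | cacc => cc => ε
  | abcabccaa => abcabaa => abcaa
  | baaacaccbcb => aacaccbcb => aaccbcb => acbcb => bcb
  | aacbbacbccbc => abbacbccbc => abcbccbc => abcbac => abcc => ab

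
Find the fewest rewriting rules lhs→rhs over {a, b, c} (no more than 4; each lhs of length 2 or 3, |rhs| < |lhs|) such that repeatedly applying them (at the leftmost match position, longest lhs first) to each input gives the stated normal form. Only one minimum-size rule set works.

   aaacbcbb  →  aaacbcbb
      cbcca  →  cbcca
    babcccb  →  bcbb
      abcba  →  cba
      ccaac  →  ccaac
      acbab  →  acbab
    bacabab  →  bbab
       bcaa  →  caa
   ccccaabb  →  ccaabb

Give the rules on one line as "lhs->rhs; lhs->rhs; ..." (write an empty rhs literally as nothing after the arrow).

  | aaacbcbb
  | cbcca
  | babcccb => bcccb => bcbb
  | abcba => cba

abc->c; aca->; bca->ca; ccc->cb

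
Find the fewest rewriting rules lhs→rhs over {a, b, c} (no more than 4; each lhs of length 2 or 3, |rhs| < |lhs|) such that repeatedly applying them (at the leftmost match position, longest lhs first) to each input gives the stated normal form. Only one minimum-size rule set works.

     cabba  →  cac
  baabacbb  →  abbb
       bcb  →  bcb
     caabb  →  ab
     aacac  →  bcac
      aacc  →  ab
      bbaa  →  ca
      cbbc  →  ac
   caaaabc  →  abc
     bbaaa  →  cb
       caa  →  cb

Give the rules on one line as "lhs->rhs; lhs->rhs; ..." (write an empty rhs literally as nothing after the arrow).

  | cabba => cac
  | baabacbb => bbbacbb => bccbb => abbb
  | bcb
  | caabb => cbbb => ab

aa->b; bba->c; bcc->ab; cbb->a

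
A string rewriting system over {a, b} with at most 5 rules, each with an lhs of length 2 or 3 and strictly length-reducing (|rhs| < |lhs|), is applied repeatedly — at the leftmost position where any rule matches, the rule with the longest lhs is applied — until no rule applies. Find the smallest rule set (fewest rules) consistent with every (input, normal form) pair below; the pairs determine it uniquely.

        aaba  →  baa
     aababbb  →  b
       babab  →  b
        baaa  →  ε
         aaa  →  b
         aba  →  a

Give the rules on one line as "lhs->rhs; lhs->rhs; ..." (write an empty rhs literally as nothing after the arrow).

  | aaba => baa
  | aababbb => baabbb => bbabb => abb => b
  | babab => bab => b
  | baaa => bb => ε

aaa->b; aab->ba; ab->; bb->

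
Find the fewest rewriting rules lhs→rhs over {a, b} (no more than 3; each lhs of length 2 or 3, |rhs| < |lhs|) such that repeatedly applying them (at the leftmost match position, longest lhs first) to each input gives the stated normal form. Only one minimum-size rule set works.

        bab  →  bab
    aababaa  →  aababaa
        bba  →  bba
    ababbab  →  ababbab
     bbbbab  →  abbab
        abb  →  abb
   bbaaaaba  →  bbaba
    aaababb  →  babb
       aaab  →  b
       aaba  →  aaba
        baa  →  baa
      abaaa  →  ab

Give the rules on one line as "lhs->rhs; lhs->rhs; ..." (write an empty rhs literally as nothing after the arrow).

  | bab
  | aababaa
  | bba
  | ababbab

aaa->; bbb->ab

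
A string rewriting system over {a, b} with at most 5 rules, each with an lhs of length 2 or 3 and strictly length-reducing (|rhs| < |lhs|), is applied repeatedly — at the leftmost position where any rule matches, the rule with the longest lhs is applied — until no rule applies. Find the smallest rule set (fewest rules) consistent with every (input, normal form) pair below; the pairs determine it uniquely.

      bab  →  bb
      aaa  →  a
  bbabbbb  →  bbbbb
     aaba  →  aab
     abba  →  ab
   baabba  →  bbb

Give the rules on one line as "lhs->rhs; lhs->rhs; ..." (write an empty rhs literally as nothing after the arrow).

  | bab => bb
  | aaa => a
  | bbabbbb => bbbbb
  | aaba => aab

aaa->a; ba->b; baa->bb; bba->b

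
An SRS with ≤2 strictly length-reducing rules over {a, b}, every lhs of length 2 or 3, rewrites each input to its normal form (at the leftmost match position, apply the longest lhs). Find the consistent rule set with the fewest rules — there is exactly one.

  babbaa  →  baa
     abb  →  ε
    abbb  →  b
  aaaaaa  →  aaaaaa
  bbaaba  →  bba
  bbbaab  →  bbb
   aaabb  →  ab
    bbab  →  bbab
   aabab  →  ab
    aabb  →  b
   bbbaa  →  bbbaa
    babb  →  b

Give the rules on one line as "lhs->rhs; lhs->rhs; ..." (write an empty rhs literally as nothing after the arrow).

aab->; abb->

  | babbaa => baa
  | abb => ε
  | abbb => b
  | aaaaaa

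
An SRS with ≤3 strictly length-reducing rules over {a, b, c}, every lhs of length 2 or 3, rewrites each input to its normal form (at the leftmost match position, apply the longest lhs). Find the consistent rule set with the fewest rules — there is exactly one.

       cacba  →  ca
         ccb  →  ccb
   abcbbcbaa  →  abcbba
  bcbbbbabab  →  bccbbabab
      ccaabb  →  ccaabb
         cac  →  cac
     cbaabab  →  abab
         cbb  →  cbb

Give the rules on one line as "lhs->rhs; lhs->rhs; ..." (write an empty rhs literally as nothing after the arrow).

  | cacba => ca
  | ccb
  | abcbbcbaa => abcbba
  | bcbbbbabab => bccbbabab

bbb->cb; cba->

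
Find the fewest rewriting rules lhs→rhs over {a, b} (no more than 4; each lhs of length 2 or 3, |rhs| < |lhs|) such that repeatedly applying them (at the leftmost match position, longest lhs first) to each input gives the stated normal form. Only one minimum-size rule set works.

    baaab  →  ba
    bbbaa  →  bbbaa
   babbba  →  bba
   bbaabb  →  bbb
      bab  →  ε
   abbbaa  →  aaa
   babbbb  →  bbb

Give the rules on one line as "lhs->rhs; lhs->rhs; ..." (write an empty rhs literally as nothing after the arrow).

aab->; ab->a; bab->

  | baaab => ba
  | bbbaa
  | babbba => bba
  | bbaabb => bbb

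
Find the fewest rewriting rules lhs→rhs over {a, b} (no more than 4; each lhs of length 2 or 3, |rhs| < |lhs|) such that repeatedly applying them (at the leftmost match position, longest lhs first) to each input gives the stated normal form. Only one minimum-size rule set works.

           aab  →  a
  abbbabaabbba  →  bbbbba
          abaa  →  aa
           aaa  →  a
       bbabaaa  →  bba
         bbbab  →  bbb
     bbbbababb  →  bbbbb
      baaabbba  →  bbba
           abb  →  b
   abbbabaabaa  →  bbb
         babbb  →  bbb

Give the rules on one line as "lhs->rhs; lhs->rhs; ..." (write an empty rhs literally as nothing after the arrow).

aaa->a; ab->; baa->b

  | aab => a
  | abbbabaabbba => bbabaabbba => bbaabbba => bbbbba
  | abaa => aa
  | aaa => a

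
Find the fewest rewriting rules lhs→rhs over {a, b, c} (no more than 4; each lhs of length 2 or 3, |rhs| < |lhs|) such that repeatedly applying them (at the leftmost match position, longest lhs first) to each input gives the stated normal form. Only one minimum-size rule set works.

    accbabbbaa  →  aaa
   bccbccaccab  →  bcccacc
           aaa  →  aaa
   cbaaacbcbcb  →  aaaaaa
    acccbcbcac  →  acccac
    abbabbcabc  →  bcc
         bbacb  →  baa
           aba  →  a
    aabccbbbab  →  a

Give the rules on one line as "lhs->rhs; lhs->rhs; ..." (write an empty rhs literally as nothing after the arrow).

  | accbabbbaa => acabbbaa => acbbaa => aabaa => aaa
  | bccbccaccab => bcccaccab => bcccacc
  | aaa
  | cbaaacbcbcb => aaacbcbcb => aaaacbcb => aaaaacb => aaaaaa

ab->; acb->aa; bb->b; cb->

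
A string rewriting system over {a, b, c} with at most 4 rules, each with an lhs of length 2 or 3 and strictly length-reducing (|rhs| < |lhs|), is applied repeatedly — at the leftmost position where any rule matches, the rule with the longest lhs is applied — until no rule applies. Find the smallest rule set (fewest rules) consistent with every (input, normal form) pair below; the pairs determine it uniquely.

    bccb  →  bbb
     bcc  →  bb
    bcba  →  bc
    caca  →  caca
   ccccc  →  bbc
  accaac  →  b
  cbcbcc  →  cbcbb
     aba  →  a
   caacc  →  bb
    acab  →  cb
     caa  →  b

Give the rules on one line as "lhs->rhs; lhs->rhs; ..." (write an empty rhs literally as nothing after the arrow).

  | bccb => bbb
  | bcc => bb
  | bcba => bc
  | caca

aa->c; ba->; cab->ab; cc->b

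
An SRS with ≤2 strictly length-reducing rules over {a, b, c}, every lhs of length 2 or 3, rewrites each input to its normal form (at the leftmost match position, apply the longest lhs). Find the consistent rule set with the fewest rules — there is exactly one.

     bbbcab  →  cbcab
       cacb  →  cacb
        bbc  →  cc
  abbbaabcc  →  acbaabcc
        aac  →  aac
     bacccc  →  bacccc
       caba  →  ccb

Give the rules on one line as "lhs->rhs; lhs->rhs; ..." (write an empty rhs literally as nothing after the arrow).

  | bbbcab => cbcab
  | cacb
  | bbc => cc
  | abbbaabcc => acbaabcc

aba->cb; bb->c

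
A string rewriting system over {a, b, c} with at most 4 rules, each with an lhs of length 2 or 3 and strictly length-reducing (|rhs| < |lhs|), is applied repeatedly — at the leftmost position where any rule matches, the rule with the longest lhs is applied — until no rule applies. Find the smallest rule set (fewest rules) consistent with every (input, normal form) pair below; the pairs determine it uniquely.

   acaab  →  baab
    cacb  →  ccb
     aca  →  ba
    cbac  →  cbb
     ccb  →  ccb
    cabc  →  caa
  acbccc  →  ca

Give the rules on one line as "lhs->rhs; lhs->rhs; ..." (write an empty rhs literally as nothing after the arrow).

ac->b; acb->cb; bc->a

  | acaab => baab
  | cacb => ccb
  | aca => ba
  | cbac => cbb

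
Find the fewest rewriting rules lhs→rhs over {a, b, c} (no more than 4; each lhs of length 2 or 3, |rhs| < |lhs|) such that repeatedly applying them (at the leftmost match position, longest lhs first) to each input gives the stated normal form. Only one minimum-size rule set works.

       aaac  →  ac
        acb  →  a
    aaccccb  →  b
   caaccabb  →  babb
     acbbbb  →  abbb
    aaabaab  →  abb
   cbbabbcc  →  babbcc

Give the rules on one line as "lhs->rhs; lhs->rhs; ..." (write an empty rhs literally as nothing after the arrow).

  | aaac => ac
  | acb => a
  | aaccccb => ccccb => bcb => b
  | caaccabb => cccabb => babb

aa->; cb->; ccc->b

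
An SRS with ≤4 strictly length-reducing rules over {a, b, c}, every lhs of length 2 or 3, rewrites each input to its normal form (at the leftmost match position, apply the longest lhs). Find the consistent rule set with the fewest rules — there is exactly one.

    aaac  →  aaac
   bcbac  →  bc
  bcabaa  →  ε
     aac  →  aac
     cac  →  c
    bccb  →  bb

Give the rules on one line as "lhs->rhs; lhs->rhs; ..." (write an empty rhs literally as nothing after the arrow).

ba->; ca->; cb->b

  | aaac
  | bcbac => bbac => bc
  | bcabaa => bbaa => ba => ε
  | aac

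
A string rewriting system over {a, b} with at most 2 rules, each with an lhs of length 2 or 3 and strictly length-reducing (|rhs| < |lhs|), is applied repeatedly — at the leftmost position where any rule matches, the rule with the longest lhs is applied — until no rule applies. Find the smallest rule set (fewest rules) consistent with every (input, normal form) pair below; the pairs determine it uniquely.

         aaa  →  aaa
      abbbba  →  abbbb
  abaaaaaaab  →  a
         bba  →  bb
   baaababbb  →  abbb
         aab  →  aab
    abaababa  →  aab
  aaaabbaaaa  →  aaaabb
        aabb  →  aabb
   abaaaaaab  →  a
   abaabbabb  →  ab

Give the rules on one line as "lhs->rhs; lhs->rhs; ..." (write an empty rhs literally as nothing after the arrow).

  | aaa
  | abbbba => abbbb
  | abaaaaaaab => abaaaaaab => abaaaaab => abaaaab => abaaab => abaab => abab => a
  | bba => bb

ba->b; bab->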